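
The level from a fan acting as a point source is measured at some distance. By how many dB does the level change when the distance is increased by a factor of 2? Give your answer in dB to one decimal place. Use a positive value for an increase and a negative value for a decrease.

A point source loses 6 dB per doubling of distance; generally ΔL = −20·log₁₀(r₂/r₁).
ΔL = −20·log₁₀(2) = -6.02 dB.

-6.0 dB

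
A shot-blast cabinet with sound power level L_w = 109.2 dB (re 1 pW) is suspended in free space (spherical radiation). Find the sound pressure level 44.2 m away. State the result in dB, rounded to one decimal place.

The power spreads over a sphere of area 4π·r², so L_p = L_w − 10·log₁₀(4π·r²).
4π·r² = 2.455e+04 m², 10·log₁₀ of that is 43.901 dB.
L_p = 109.2 − 43.901 = 65.30 dB.

65.3 dB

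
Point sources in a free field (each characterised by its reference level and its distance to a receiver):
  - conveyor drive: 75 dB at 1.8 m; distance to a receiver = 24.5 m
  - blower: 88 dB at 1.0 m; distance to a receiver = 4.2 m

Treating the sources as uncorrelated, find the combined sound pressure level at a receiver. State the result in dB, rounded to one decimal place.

First find each source's level at the receiver (point-source: −20·log₁₀(r/r_ref)), then combine on an intensity basis.
conveyor drive: 75 − 20·log₁₀(24.5/1.8) = 75 − 22.68 = 52.32 dB.
blower: 88 − 20·log₁₀(4.2/1.0) = 88 − 12.46 = 75.54 dB.
Σ 10^(L/10) = 3.594e+07 → L_total = 10·log₁₀(3.594e+07) = 75.56 dB.

75.6 dB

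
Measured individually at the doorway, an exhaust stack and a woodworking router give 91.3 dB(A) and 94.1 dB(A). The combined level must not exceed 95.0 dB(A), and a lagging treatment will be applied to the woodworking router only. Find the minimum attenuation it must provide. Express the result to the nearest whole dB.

Everything except the woodworking router sums to 10^(91.3/10) = 1.349e+09 in linear terms, 91.30 dB(A).
To meet 95.0 dB(A) overall, the treated woodworking router may contribute at most 10^(95.0/10) − 1.349e+09 = 1.813e+09, i.e. 92.58 dB(A).
So the woodworking router must be reduced from 94.1 to 92.58 dB(A): IL = 1.52 dB.

2 dB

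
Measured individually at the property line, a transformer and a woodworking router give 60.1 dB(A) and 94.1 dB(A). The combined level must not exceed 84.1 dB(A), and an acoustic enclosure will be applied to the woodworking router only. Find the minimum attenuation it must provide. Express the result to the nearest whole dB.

The untreated sources together contribute 10^(60.1/10) = 1.023e+06, i.e. 60.10 dB(A).
The limit corresponds to 10^(84.1/10) = 2.570e+08; subtracting the fixed part leaves 2.560e+08 for the woodworking router, i.e. 84.08 dB(A).
Required insertion loss = 94.1 − 84.08 = 10.02 dB.

10 dB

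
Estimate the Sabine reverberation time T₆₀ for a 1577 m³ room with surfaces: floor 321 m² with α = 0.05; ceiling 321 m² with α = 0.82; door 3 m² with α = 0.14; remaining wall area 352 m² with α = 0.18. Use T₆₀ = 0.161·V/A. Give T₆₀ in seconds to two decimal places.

0.74 s

Total absorption A = 321·0.05 + 321·0.82 + 3·0.14 + 352·0.18 = 343.05 m² sabins.
T₆₀ = 0.161 × 1577 / 343.05 = 0.740 s.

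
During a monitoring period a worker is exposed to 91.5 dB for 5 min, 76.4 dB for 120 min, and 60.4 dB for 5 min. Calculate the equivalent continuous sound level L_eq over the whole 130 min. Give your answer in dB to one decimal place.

79.8 dB

Weight each interval's intensity by its duration and average over T = 130 min:
Σ tᵢ·10^(Lᵢ/10) = 5·10^(91.5/10) + 120·10^(76.4/10) + 5·10^(60.4/10) = 1.231e+10.
L_eq = 10·log₁₀(1.231e+10/130) = 79.76 dB.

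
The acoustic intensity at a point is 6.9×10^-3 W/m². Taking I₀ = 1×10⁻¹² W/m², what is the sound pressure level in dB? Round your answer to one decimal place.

98.4 dB

L = 10·log₁₀(I/I₀) = 10·log₁₀(6.9×10^-3/10⁻¹²) = 10·log₁₀(6.9×10^9).
L = 10·(0.8388 + 9) = 98.39 dB.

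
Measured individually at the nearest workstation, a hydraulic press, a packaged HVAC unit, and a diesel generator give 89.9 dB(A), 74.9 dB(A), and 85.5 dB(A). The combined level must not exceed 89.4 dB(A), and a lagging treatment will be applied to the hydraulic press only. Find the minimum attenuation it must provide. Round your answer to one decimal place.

3.0 dB

Fixed contribution from the other sources: Σ 10^(L/10) = 10^(74.9/10) + 10^(85.5/10) = 3.857e+08 (85.86 dB(A)).
The limit corresponds to 10^(89.4/10) = 8.710e+08; subtracting the fixed part leaves 4.852e+08 for the hydraulic press, i.e. 86.86 dB(A).
Required insertion loss = 89.9 − 86.86 = 3.04 dB.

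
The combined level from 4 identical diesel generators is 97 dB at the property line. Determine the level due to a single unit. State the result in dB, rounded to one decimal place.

91.0 dB

4 equal contributions raise the level by 10·log₁₀ 4 = 6.021 dB, so each unit alone gives 97 − 6.021.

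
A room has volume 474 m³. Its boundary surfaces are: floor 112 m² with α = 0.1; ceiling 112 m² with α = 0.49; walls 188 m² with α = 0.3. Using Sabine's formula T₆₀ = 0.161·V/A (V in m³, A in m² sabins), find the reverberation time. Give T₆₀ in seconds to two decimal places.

0.62 s

A = Σ Sᵢαᵢ = 112·0.1 + 112·0.49 + 188·0.3 = 122.48 m².
T₆₀ = 0.161·V/A = 0.161·474/122.48 = 0.623 s.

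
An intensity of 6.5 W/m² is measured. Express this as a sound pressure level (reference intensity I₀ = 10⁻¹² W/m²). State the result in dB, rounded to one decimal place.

128.1 dB

I/I₀ = 6.5/10⁻¹² = 6.5×10^12, and L = 10·log₁₀(I/I₀).
L = 10·(0.8129 + 12) = 128.13 dB.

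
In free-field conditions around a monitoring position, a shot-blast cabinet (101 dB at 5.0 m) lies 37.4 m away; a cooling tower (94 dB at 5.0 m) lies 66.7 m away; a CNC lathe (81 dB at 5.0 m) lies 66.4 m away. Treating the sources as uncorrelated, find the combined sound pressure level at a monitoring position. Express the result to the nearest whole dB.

First find each source's level at the receiver (point-source: −20·log₁₀(r/r_ref)), then combine on an intensity basis.
shot-blast cabinet: 101 − 20·log₁₀(37.4/5.0) = 101 − 17.48 = 83.52 dB.
cooling tower: 94 − 20·log₁₀(66.7/5.0) = 94 − 22.50 = 71.50 dB.
CNC lathe: 81 − 20·log₁₀(66.4/5.0) = 81 − 22.46 = 58.54 dB.
Σ 10^(L/10) = 2.398e+08 → L_total = 10·log₁₀(2.398e+08) = 83.80 dB.

84 dB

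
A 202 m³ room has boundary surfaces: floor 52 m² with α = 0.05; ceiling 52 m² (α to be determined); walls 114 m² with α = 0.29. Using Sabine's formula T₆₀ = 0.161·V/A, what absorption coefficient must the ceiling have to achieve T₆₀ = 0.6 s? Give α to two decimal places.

From T₆₀ = 0.161·V/A, the target T₆₀ = 0.6 s needs A = 0.161·202/0.6 = 54.20 m².
Absorption from the other surfaces = 52·0.05 + 114·0.29 = 35.66 m², so the ceiling must supply 18.54 m² over 52 m².
α = 18.54/52 = 0.357.

0.36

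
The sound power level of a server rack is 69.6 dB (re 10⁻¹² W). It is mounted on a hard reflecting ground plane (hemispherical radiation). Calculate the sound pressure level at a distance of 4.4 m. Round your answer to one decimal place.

The power spreads over a hemisphere of area 2π·r², so L_p = L_w − 10·log₁₀(2π·r²).
2π·r² = 121.6 m², 10·log₁₀ of that is 20.851 dB.
L_p = 69.6 − 20.851 = 48.75 dB.

48.7 dB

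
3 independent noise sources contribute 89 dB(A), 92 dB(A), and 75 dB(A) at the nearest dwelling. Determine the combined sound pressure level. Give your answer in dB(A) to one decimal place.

For uncorrelated sources the intensities add, so convert each level to linear form, sum, and take 10·log₁₀ of the total.
Σ 10^(L/10) = 10^(89/10) + 10^(92/10) + 10^(75/10) = 2.411e+09.
L_total = 10·log₁₀(2.411e+09) = 93.82 dB(A).

93.8 dB(A)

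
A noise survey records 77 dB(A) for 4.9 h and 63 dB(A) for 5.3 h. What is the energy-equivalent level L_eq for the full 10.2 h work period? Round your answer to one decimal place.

The energy average is taken in the linear domain: L_eq = 10·log₁₀[(Σ tᵢ·10^(Lᵢ/10))/T], T = 10.2 h.
Σ tᵢ·10^(Lᵢ/10) = 4.9·10^(77/10) + 5.3·10^(63/10) = 2.562e+08.
L_eq = 10·log₁₀(2.562e+08/10.2) = 74.00 dB(A).

74.0 dB(A)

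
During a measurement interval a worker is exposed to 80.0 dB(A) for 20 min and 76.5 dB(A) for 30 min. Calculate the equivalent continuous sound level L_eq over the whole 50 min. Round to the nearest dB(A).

78 dB(A)

The energy average is taken in the linear domain: L_eq = 10·log₁₀[(Σ tᵢ·10^(Lᵢ/10))/T], T = 50 min.
Σ tᵢ·10^(Lᵢ/10) = 20·10^(80.0/10) + 30·10^(76.5/10) = 3.340e+09.
L_eq = 10·log₁₀(3.340e+09/50) = 78.25 dB(A).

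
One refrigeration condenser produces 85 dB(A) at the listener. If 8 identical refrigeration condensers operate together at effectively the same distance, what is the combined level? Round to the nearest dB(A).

N identical incoherent sources raise the level by 10·log₁₀ N.
L_total = 85 + 10·log₁₀(8) = 85 + 9.031 = 94.03 dB(A).

94 dB(A)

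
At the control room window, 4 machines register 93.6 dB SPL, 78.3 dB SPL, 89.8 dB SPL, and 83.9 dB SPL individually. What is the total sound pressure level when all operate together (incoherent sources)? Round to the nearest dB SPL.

96 dB SPL

Incoherent sources combine by intensity addition: L_total = 10·log₁₀(Σ 10^(L_i/10)).
Σ 10^(L/10) = 10^(93.6/10) + 10^(78.3/10) + 10^(89.8/10) + 10^(83.9/10) = 3.559e+09.
L_total = 10·log₁₀(3.559e+09) = 95.51 dB SPL.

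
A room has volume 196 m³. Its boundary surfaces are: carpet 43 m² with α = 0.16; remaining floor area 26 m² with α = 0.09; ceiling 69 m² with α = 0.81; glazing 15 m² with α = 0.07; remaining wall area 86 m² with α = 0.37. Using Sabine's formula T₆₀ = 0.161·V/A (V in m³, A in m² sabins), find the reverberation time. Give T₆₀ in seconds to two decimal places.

0.32 s

Total absorption A = 43·0.16 + 26·0.09 + 69·0.81 + 15·0.07 + 86·0.37 = 97.98 m² sabins.
T₆₀ = 0.161 × 196 / 97.98 = 0.322 s.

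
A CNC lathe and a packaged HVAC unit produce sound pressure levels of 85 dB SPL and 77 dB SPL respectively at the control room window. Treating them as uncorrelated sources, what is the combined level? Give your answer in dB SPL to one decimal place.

For uncorrelated sources the intensities add, so convert each level to linear form, sum, and take 10·log₁₀ of the total.
Σ 10^(L/10) = 10^(85/10) + 10^(77/10) = 3.663e+08.
L_total = 10·log₁₀(3.663e+08) = 85.64 dB SPL.

85.6 dB SPL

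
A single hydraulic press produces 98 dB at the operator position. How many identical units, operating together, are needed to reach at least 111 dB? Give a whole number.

20

The shortfall is 111 − 98 = 13.0 dB, and N units add 10·log₁₀ N, so need 10·log₁₀ N ≥ 13.0.
N ≥ 10^(13.0/10) = 19.953, so N = 20.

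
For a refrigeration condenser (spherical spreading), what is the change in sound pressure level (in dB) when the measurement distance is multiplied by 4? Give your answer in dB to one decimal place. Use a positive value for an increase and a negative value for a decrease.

-12.0 dB

Point-source spreading: ΔL = −20·log₁₀(r₂/r₁).
ΔL = −20·log₁₀(4) = -12.04 dB.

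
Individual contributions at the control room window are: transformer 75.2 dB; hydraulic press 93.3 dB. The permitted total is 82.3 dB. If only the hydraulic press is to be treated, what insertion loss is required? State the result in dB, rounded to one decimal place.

The untreated sources together contribute 10^(75.2/10) = 3.311e+07, i.e. 75.20 dB.
The limit corresponds to 10^(82.3/10) = 1.698e+08; subtracting the fixed part leaves 1.367e+08 for the hydraulic press, i.e. 81.36 dB.
So the hydraulic press must be reduced from 93.3 to 81.36 dB: IL = 11.94 dB.

11.9 dB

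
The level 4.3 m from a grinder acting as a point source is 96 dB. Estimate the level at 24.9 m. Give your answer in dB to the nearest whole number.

For a point source, L₂ = L₁ − 20·log₁₀(r₂/r₁).
L₂ = 96 − 20·log₁₀(24.9/4.3) = 96 − 15.255 = 80.75 dB.

81 dB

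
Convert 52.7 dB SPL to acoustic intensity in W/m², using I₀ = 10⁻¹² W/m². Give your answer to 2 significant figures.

L = 10·log₁₀(I/I₀) ⇒ I = I₀·10^(L/10) = 10⁻¹² × 10^5.27.

1.9e-07 W/m²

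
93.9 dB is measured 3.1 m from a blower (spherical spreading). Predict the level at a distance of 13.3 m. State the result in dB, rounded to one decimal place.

For a point source, L₂ = L₁ − 20·log₁₀(r₂/r₁).
L₂ = 93.9 − 20·log₁₀(13.3/3.1) = 93.9 − 12.650 = 81.25 dB.

81.3 dB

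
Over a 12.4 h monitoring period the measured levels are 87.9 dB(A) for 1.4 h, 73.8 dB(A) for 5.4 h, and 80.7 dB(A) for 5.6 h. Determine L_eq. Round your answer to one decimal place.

81.2 dB(A)

L_eq = 10·log₁₀[(1/T)·Σ tᵢ·10^(Lᵢ/10)] with T = 12.4 h.
Σ tᵢ·10^(Lᵢ/10) = 1.4·10^(87.9/10) + 5.4·10^(73.8/10) + 5.6·10^(80.7/10) = 1.651e+09.
L_eq = 10·log₁₀(1.651e+09/12.4) = 81.24 dB(A).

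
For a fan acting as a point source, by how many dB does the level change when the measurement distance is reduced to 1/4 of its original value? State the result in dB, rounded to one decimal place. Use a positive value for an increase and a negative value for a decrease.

Point-source spreading: ΔL = −20·log₁₀(r₂/r₁).
ΔL = −20·log₁₀(0.25) = +12.04 dB.

+12.0 dB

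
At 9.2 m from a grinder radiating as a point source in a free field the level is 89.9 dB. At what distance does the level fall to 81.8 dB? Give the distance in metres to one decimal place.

Point-source spreading drops the level by 20·log₁₀(r₂/r₁); inverting, r₂/r₁ = 10^(ΔL/20).
r₂ = 9.2·10^((89.9−81.8)/20) = 9.2·10^(8.1/20) = 23.38 m.

23.4 m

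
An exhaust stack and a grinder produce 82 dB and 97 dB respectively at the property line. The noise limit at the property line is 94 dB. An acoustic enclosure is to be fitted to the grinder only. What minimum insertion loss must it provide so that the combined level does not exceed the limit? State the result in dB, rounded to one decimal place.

3.3 dB

The untreated sources together contribute 10^(82/10) = 1.585e+08, i.e. 82.00 dB.
The limit corresponds to 10^(94/10) = 2.512e+09; subtracting the fixed part leaves 2.353e+09 for the grinder, i.e. 93.72 dB.
Required insertion loss = 97 − 93.72 = 3.28 dB.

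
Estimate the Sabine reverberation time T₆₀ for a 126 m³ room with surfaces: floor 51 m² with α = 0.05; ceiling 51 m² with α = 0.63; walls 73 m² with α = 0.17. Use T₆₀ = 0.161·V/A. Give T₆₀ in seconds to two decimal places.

Summing Sᵢαᵢ: 51·0.05 + 51·0.63 + 73·0.17 = 47.09 m².
T₆₀ = 0.161 × 126 / 47.09 = 0.431 s.

0.43 s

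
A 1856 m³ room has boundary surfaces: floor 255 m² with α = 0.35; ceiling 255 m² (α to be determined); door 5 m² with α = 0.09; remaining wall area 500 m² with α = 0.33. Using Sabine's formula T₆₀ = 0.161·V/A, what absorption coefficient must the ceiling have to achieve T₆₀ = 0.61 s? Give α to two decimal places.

0.92

From T₆₀ = 0.161·V/A, the target T₆₀ = 0.61 s needs A = 0.161·1856/0.61 = 489.86 m².
Absorption from the other surfaces = 255·0.35 + 5·0.09 + 500·0.33 = 254.70 m², so the ceiling must supply 235.16 m² over 255 m².
α = 235.16/255 = 0.922.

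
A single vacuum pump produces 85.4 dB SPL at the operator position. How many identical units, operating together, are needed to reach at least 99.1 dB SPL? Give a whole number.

24

N identical sources give L₁ + 10·log₁₀ N, so require 10·log₁₀ N ≥ 99.1 − 85.4 = 13.7 dB.
N ≥ 10^(13.7/10) = 23.442, so N = 24.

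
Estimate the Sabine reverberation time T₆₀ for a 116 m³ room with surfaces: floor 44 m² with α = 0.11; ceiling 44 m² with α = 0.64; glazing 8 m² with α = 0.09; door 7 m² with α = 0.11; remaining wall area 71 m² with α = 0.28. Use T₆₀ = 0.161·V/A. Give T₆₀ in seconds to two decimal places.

0.34 s

Summing Sᵢαᵢ: 44·0.11 + 44·0.64 + 8·0.09 + 7·0.11 + 71·0.28 = 54.37 m².
T₆₀ = 0.161 × 116 / 54.37 = 0.343 s.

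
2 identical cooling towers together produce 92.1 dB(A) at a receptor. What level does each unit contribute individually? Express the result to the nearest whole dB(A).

For N identical incoherent sources L_total = L₁ + 10·log₁₀ N, so L₁ = 92.1 − 10·log₁₀(2) = 92.1 − 3.010.

89 dB(A)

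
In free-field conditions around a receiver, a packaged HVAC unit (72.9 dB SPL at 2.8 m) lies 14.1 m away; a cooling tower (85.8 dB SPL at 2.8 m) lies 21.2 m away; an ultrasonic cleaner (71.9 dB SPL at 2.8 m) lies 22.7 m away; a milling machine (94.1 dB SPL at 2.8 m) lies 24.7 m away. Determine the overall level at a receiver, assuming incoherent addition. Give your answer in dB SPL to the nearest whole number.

76 dB SPL

Propagate each source to the receiver with L = L_ref − 20·log₁₀(r/r_ref), then add intensities.
packaged HVAC unit: 72.9 − 20·log₁₀(14.1/2.8) = 72.9 − 14.04 = 58.86 dB SPL.
cooling tower: 85.8 − 20·log₁₀(21.2/2.8) = 85.8 − 17.58 = 68.22 dB SPL.
ultrasonic cleaner: 71.9 − 20·log₁₀(22.7/2.8) = 71.9 − 18.18 = 53.72 dB SPL.
milling machine: 94.1 − 20·log₁₀(24.7/2.8) = 94.1 − 18.91 = 75.19 dB SPL.
Σ 10^(L/10) = 4.067e+07 → L_total = 10·log₁₀(4.067e+07) = 76.09 dB SPL.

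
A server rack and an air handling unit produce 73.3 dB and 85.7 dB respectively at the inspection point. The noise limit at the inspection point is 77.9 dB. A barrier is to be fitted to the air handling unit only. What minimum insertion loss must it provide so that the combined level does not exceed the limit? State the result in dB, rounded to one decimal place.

9.6 dB

The untreated sources together contribute 10^(73.3/10) = 2.138e+07, i.e. 73.30 dB.
The limit corresponds to 10^(77.9/10) = 6.166e+07; subtracting the fixed part leaves 4.028e+07 for the air handling unit, i.e. 76.05 dB.
So the air handling unit must be reduced from 85.7 to 76.05 dB: IL = 9.65 dB.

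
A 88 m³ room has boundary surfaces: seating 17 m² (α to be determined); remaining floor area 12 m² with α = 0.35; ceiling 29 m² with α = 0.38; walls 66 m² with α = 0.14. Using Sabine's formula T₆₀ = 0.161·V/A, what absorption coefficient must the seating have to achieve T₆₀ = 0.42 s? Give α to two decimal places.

0.55

Required total absorption A = 0.161·88/0.42 = 33.73 m².
Absorption from the other surfaces = 12·0.35 + 29·0.38 + 66·0.14 = 24.46 m², so the seating must supply 9.27 m² over 17 m².
α = 9.27/17 = 0.545.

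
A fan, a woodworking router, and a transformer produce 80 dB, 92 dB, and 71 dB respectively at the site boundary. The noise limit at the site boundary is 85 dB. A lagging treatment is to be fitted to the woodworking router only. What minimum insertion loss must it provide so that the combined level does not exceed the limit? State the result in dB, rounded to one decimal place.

8.9 dB

Everything except the woodworking router sums to 10^(80/10) + 10^(71/10) = 1.126e+08 in linear terms, 80.51 dB.
To meet 85 dB overall, the treated woodworking router may contribute at most 10^(85/10) − 1.126e+08 = 2.036e+08, i.e. 83.09 dB.
So the woodworking router must be reduced from 92 to 83.09 dB: IL = 8.91 dB.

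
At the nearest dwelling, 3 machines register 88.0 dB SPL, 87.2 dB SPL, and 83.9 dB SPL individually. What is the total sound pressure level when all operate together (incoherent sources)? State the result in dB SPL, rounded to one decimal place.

For uncorrelated sources the intensities add, so convert each level to linear form, sum, and take 10·log₁₀ of the total.
Σ 10^(L/10) = 10^(88.0/10) + 10^(87.2/10) + 10^(83.9/10) = 1.401e+09.
L_total = 10·log₁₀(1.401e+09) = 91.47 dB SPL.

91.5 dB SPL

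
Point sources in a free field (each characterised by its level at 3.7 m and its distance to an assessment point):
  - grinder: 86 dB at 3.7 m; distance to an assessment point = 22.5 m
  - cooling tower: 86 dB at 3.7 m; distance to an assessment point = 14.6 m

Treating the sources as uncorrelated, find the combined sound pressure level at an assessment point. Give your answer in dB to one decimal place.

First find each source's level at the receiver (point-source: −20·log₁₀(r/r_ref)), then combine on an intensity basis.
grinder: 86 − 20·log₁₀(22.5/3.7) = 86 − 15.68 = 70.32 dB.
cooling tower: 86 − 20·log₁₀(14.6/3.7) = 86 − 11.92 = 74.08 dB.
Σ 10^(L/10) = 3.633e+07 → L_total = 10·log₁₀(3.633e+07) = 75.60 dB.

75.6 dB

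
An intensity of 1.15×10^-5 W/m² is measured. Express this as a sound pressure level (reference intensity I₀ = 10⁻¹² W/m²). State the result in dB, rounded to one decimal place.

70.6 dB

Dividing by I₀ shifts the exponent by 12: I/I₀ = 1.15×10^7.
L = 10·(0.0607 + 7) = 70.61 dB.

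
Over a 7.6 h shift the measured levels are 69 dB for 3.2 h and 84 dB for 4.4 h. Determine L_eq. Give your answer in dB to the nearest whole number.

82 dB

The energy average is taken in the linear domain: L_eq = 10·log₁₀[(Σ tᵢ·10^(Lᵢ/10))/T], T = 7.6 h.
Σ tᵢ·10^(Lᵢ/10) = 3.2·10^(69/10) + 4.4·10^(84/10) = 1.131e+09.
L_eq = 10·log₁₀(1.131e+09/7.6) = 81.73 dB.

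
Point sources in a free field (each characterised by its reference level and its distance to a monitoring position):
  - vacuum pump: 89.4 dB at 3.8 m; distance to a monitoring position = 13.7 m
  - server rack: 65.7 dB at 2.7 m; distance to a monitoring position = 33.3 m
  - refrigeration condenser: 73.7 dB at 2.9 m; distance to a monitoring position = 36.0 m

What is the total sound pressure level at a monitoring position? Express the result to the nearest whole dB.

78 dB

First find each source's level at the receiver (point-source: −20·log₁₀(r/r_ref)), then combine on an intensity basis.
vacuum pump: 89.4 − 20·log₁₀(13.7/3.8) = 89.4 − 11.14 = 78.26 dB.
server rack: 65.7 − 20·log₁₀(33.3/2.7) = 65.7 − 21.82 = 43.88 dB.
refrigeration condenser: 73.7 − 20·log₁₀(36.0/2.9) = 73.7 − 21.88 = 51.82 dB.
Σ 10^(L/10) = 6.718e+07 → L_total = 10·log₁₀(6.718e+07) = 78.27 dB.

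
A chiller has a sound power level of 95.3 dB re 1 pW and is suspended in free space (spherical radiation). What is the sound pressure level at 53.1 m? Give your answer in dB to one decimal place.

49.8 dB

Free-field spherical radiation: L_p = L_w − 10·log₁₀(4π·r²), r = 53.1 m.
4π·r² = 3.543e+04 m², 10·log₁₀ of that is 45.494 dB.
L_p = 95.3 − 45.494 = 49.81 dB.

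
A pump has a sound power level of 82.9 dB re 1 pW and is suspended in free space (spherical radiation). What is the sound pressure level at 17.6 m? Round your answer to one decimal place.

The power spreads over a sphere of area 4π·r², so L_p = L_w − 10·log₁₀(4π·r²).
4π·r² = 3893 m², 10·log₁₀ of that is 35.902 dB.
L_p = 82.9 − 35.902 = 47.00 dB.

47.0 dB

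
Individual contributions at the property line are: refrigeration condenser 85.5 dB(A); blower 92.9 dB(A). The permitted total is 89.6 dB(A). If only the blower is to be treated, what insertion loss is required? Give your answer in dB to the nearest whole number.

Fixed contribution from the other source: Σ 10^(L/10) = 10^(85.5/10) = 3.548e+08 (85.50 dB(A)).
To meet 89.6 dB(A) overall, the treated blower may contribute at most 10^(89.6/10) − 3.548e+08 = 5.572e+08, i.e. 87.46 dB(A).
Required insertion loss = 92.9 − 87.46 = 5.44 dB.

5 dB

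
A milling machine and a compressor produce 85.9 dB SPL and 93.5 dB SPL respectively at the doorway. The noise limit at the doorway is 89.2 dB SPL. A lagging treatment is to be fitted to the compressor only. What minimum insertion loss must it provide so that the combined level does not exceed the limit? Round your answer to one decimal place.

7.0 dB

Fixed contribution from the other source: Σ 10^(L/10) = 10^(85.9/10) = 3.890e+08 (85.90 dB SPL).
The limit corresponds to 10^(89.2/10) = 8.318e+08; subtracting the fixed part leaves 4.427e+08 for the compressor, i.e. 86.46 dB SPL.
Required insertion loss = 93.5 − 86.46 = 7.04 dB.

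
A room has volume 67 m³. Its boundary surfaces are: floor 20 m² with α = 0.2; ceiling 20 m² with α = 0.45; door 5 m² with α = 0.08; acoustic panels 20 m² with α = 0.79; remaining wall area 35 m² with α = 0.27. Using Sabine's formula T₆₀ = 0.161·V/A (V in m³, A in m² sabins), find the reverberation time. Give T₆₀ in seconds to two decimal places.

Summing Sᵢαᵢ: 20·0.2 + 20·0.45 + 5·0.08 + 20·0.79 + 35·0.27 = 38.65 m².
T₆₀ = 0.161·V/A = 0.161·67/38.65 = 0.279 s.

0.28 s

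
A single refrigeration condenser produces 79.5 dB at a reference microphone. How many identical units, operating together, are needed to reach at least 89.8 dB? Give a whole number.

11

N identical sources give L₁ + 10·log₁₀ N, so require 10·log₁₀ N ≥ 89.8 − 79.5 = 10.3 dB.
N ≥ 10^(10.3/10) = 10.715, so N = 11.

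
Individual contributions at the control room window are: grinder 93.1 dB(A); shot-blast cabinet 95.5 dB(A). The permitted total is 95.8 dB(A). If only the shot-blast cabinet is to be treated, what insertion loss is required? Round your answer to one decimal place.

3.0 dB

Fixed contribution from the other source: Σ 10^(L/10) = 10^(93.1/10) = 2.042e+09 (93.10 dB(A)).
To meet 95.8 dB(A) overall, the treated shot-blast cabinet may contribute at most 10^(95.8/10) − 2.042e+09 = 1.760e+09, i.e. 92.46 dB(A).
Required insertion loss = 95.5 − 92.46 = 3.04 dB.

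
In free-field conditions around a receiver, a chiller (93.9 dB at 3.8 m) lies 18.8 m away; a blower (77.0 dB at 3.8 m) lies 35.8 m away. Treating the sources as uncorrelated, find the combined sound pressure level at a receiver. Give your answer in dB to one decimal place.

80.0 dB

Apply inverse-square spreading to bring every level to the receiver, then sum 10^(L/10).
chiller: 93.9 − 20·log₁₀(18.8/3.8) = 93.9 − 13.89 = 80.01 dB.
blower: 77.0 − 20·log₁₀(35.8/3.8) = 77.0 − 19.48 = 57.52 dB.
Σ 10^(L/10) = 1.009e+08 → L_total = 10·log₁₀(1.009e+08) = 80.04 dB.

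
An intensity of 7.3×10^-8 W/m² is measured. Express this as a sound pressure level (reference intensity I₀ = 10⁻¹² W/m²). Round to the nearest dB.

49 dB

Dividing by I₀ shifts the exponent by 12: I/I₀ = 7.3×10^4.
L = 10·(0.8633 + 4) = 48.63 dB.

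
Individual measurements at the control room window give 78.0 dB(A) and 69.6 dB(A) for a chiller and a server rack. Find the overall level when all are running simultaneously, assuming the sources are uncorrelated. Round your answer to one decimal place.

78.6 dB(A)

Incoherent sources combine by intensity addition: L_total = 10·log₁₀(Σ 10^(L_i/10)).
Σ 10^(L/10) = 10^(78.0/10) + 10^(69.6/10) = 7.222e+07.
L_total = 10·log₁₀(7.222e+07) = 78.59 dB(A).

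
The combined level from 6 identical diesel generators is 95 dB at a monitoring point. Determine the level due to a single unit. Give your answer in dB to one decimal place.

87.2 dB

6 equal contributions raise the level by 10·log₁₀ 6 = 7.782 dB, so each unit alone gives 95 − 7.782.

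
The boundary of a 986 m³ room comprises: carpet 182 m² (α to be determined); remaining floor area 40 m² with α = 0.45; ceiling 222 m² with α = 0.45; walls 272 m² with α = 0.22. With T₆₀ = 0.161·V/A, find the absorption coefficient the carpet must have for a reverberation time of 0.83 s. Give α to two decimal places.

0.07

From T₆₀ = 0.161·V/A, the target T₆₀ = 0.83 s needs A = 0.161·986/0.83 = 191.26 m².
Absorption from the other surfaces = 40·0.45 + 222·0.45 + 272·0.22 = 177.74 m², so the carpet must supply 13.52 m² over 182 m².
α = 13.52/182 = 0.074.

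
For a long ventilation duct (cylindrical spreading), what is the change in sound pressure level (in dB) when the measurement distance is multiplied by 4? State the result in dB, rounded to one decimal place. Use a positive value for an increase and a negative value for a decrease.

With cylindrical spreading the level changes by −10·log₁₀(r₂/r₁).
ΔL = −10·log₁₀(4) = -6.02 dB.

-6.0 dB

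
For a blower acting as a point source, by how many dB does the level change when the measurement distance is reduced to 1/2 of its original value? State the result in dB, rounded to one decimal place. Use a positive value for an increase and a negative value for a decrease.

A point source loses 6 dB per doubling of distance; generally ΔL = −20·log₁₀(r₂/r₁).
ΔL = −20·log₁₀(0.5) = +6.02 dB.

+6.0 dB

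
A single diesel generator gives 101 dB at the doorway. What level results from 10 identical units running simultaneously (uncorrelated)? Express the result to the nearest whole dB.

With 10 equal, uncorrelated contributions the intensity is 10× that of one unit, giving a rise of 10·log₁₀ 10.
L_total = 101 + 10·log₁₀(10) = 101 + 10.000 = 111.00 dB.

111 dB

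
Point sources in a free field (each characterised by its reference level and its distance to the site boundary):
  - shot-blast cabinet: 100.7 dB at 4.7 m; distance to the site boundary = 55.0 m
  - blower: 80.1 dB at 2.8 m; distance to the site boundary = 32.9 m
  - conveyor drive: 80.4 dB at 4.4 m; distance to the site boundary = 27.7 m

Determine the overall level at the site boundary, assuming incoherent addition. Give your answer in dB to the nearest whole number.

80 dB

Apply inverse-square spreading to bring every level to the receiver, then sum 10^(L/10).
shot-blast cabinet: 100.7 − 20·log₁₀(55.0/4.7) = 100.7 − 21.37 = 79.33 dB.
blower: 80.1 − 20·log₁₀(32.9/2.8) = 80.1 − 21.40 = 58.70 dB.
conveyor drive: 80.4 − 20·log₁₀(27.7/4.4) = 80.4 − 15.98 = 64.42 dB.
Σ 10^(L/10) = 8.930e+07 → L_total = 10·log₁₀(8.930e+07) = 79.51 dB.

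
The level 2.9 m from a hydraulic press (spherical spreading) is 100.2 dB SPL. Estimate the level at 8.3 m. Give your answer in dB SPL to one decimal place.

For a point source, L₂ = L₁ − 20·log₁₀(r₂/r₁).
L₂ = 100.2 − 20·log₁₀(8.3/2.9) = 100.2 − 9.134 = 91.07 dB SPL.

91.1 dB SPL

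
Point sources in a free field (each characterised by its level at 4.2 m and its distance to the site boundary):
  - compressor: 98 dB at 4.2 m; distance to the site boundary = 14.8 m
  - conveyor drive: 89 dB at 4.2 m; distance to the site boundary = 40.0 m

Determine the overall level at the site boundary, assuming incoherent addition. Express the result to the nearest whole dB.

87 dB

First find each source's level at the receiver (point-source: −20·log₁₀(r/r_ref)), then combine on an intensity basis.
compressor: 98 − 20·log₁₀(14.8/4.2) = 98 − 10.94 = 87.06 dB.
conveyor drive: 89 − 20·log₁₀(40.0/4.2) = 89 − 19.58 = 69.42 dB.
Σ 10^(L/10) = 5.169e+08 → L_total = 10·log₁₀(5.169e+08) = 87.13 dB.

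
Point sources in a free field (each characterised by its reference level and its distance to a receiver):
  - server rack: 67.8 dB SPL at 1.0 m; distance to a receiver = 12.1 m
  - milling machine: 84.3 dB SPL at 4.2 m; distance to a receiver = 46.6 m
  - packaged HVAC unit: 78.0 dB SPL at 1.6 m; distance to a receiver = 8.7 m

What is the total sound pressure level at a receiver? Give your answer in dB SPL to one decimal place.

Propagate each source to the receiver with L = L_ref − 20·log₁₀(r/r_ref), then add intensities.
server rack: 67.8 − 20·log₁₀(12.1/1.0) = 67.8 − 21.66 = 46.14 dB SPL.
milling machine: 84.3 − 20·log₁₀(46.6/4.2) = 84.3 − 20.90 = 63.40 dB SPL.
packaged HVAC unit: 78.0 − 20·log₁₀(8.7/1.6) = 78.0 − 14.71 = 63.29 dB SPL.
Σ 10^(L/10) = 4.362e+06 → L_total = 10·log₁₀(4.362e+06) = 66.40 dB SPL.

66.4 dB SPL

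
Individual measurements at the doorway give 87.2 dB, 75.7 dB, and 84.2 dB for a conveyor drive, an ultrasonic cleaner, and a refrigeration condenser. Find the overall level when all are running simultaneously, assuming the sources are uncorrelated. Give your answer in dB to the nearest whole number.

For uncorrelated sources the intensities add, so convert each level to linear form, sum, and take 10·log₁₀ of the total.
Σ 10^(L/10) = 10^(87.2/10) + 10^(75.7/10) + 10^(84.2/10) = 8.250e+08.
L_total = 10·log₁₀(8.250e+08) = 89.16 dB.

89 dB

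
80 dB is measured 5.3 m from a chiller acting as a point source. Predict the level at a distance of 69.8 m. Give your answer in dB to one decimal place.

Point-source attenuation: ΔL = 20·log₁₀(r₂/r₁) = 20·log₁₀(69.8/5.3) = 22.392 dB.
L₂ = 80 − 20·log₁₀(69.8/5.3) = 80 − 22.392 = 57.61 dB.

57.6 dB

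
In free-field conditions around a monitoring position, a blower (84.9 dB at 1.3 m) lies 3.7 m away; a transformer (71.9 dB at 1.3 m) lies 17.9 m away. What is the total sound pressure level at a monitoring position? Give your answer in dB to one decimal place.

75.8 dB

Propagate each source to the receiver with L = L_ref − 20·log₁₀(r/r_ref), then add intensities.
blower: 84.9 − 20·log₁₀(3.7/1.3) = 84.9 − 9.09 = 75.81 dB.
transformer: 71.9 − 20·log₁₀(17.9/1.3) = 71.9 − 22.78 = 49.12 dB.
Σ 10^(L/10) = 3.823e+07 → L_total = 10·log₁₀(3.823e+07) = 75.82 dB.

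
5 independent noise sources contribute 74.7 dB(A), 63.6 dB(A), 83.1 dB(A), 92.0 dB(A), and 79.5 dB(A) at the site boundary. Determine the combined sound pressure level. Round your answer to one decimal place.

92.8 dB(A)

Incoherent sources combine by intensity addition: L_total = 10·log₁₀(Σ 10^(L_i/10)).
Σ 10^(L/10) = 10^(74.7/10) + 10^(63.6/10) + 10^(83.1/10) + 10^(92.0/10) + 10^(79.5/10) = 1.910e+09.
L_total = 10·log₁₀(1.910e+09) = 92.81 dB(A).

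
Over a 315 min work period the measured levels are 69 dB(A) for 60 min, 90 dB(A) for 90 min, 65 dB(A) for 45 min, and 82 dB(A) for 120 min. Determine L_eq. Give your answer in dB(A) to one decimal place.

85.4 dB(A)

Weight each interval's intensity by its duration and average over T = 315 min:
Σ tᵢ·10^(Lᵢ/10) = 60·10^(69/10) + 90·10^(90/10) + 45·10^(65/10) + 120·10^(82/10) = 1.096e+11.
L_eq = 10·log₁₀(1.096e+11/315) = 85.42 dB(A).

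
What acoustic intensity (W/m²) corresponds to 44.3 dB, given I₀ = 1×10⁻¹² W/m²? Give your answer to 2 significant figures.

I/I₀ = 10^(44.3/10) = 2.692e+04, so I = 2.692e+04 × 10⁻¹² W/m².

2.7e-08 W/m²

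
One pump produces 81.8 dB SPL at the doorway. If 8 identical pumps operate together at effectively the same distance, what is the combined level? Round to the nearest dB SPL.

L_total = L₁ + 10·log₁₀ N for N identical incoherent sources.
L_total = 81.8 + 10·log₁₀(8) = 81.8 + 9.031 = 90.83 dB SPL.

91 dB SPL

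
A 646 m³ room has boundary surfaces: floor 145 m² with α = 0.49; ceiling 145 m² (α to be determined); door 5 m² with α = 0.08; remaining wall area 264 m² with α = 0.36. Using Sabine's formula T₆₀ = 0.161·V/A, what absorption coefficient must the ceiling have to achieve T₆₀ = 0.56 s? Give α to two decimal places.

From T₆₀ = 0.161·V/A, the target T₆₀ = 0.56 s needs A = 0.161·646/0.56 = 185.72 m².
Absorption from the other surfaces = 145·0.49 + 5·0.08 + 264·0.36 = 166.49 m², so the ceiling must supply 19.24 m² over 145 m².
α = 19.24/145 = 0.133.

0.13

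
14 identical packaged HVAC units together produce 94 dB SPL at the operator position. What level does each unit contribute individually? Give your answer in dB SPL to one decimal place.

82.5 dB SPL

Dividing the total intensity by 14 lowers the level by 10·log₁₀ 14 = 11.461 dB: L₁ = 94 − 11.461.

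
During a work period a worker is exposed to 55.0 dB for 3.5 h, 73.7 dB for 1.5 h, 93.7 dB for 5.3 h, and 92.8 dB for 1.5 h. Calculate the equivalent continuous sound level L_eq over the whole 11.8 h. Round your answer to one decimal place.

91.1 dB

L_eq = 10·log₁₀[(1/T)·Σ tᵢ·10^(Lᵢ/10)] with T = 11.8 h.
Σ tᵢ·10^(Lᵢ/10) = 3.5·10^(55.0/10) + 1.5·10^(73.7/10) + 5.3·10^(93.7/10) + 1.5·10^(92.8/10) = 1.532e+10.
L_eq = 10·log₁₀(1.532e+10/11.8) = 91.13 dB.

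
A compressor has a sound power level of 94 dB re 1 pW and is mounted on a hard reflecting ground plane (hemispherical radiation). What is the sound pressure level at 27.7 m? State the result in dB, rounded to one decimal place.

Free-field hemispherical radiation: L_p = L_w − 10·log₁₀(2π·r²), r = 27.7 m.
2π·r² = 4821 m², 10·log₁₀ of that is 36.831 dB.
L_p = 94 − 36.831 = 57.17 dB.

57.2 dB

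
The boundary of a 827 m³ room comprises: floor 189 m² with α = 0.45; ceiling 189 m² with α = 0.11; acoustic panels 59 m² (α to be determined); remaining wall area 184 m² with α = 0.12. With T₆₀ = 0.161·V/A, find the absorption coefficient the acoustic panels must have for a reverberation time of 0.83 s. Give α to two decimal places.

A = 0.161·V/T₆₀ = 0.161·827/0.83 = 160.42 m² sabins.
Absorption from the other surfaces = 189·0.45 + 189·0.11 + 184·0.12 = 127.92 m², so the acoustic panels must supply 32.50 m² over 59 m².
α = 32.50/59 = 0.551.

0.55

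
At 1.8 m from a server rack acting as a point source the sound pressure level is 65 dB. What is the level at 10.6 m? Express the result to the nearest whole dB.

50 dB

Point-source attenuation: ΔL = 20·log₁₀(r₂/r₁) = 20·log₁₀(10.6/1.8) = 15.401 dB.
L₂ = 65 − 20·log₁₀(10.6/1.8) = 65 − 15.401 = 49.60 dB.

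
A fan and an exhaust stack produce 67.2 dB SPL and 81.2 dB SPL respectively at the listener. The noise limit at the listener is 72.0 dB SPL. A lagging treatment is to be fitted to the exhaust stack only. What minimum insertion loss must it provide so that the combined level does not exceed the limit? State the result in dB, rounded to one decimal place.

The untreated sources together contribute 10^(67.2/10) = 5.248e+06, i.e. 67.20 dB SPL.
The limit corresponds to 10^(72.0/10) = 1.585e+07; subtracting the fixed part leaves 1.060e+07 for the exhaust stack, i.e. 70.25 dB SPL.
So the exhaust stack must be reduced from 81.2 to 70.25 dB SPL: IL = 10.95 dB.

10.9 dB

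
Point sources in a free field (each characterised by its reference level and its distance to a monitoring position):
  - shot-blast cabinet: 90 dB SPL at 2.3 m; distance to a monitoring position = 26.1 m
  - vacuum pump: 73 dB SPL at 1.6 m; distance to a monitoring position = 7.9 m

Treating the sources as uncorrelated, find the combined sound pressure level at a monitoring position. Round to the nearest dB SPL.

First find each source's level at the receiver (point-source: −20·log₁₀(r/r_ref)), then combine on an intensity basis.
shot-blast cabinet: 90 − 20·log₁₀(26.1/2.3) = 90 − 21.10 = 68.90 dB SPL.
vacuum pump: 73 − 20·log₁₀(7.9/1.6) = 73 − 13.87 = 59.13 dB SPL.
Σ 10^(L/10) = 8.584e+06 → L_total = 10·log₁₀(8.584e+06) = 69.34 dB SPL.

69 dB SPL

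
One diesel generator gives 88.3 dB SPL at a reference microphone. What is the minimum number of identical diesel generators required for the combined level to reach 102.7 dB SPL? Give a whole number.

Need L₁ + 10·log₁₀ N ≥ 102.7, i.e. log₁₀ N ≥ 1.44.
N ≥ 10^(14.4/10) = 27.542, so N = 28.

28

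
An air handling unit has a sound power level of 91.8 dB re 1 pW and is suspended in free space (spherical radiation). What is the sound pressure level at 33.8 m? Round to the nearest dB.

50 dB

Free-field spherical radiation: L_p = L_w − 10·log₁₀(4π·r²), r = 33.8 m.
4π·r² = 1.436e+04 m², 10·log₁₀ of that is 41.570 dB.
L_p = 91.8 − 41.570 = 50.23 dB.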